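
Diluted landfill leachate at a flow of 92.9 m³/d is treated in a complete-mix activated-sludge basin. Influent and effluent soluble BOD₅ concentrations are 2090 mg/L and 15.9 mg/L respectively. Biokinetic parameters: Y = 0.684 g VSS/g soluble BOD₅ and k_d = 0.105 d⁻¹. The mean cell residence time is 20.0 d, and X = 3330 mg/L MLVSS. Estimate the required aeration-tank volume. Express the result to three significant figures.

From the SRT design equation V = Y Q (S₀−S) θ_c / [X (1 + k_d θ_c)] = 0.684 × 92.9 × (2090 − 15.9) × 20.0 / [3330 × (1 + 0.105 × 20.0)] = 2.64×10^6 / 10323 = 255.3 m³.

V ≈ 255 m³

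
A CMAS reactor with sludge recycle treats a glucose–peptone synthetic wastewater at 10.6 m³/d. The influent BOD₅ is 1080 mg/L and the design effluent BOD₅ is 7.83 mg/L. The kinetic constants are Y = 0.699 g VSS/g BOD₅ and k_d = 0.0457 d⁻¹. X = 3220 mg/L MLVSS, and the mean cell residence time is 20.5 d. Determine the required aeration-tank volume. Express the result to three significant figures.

V ≈ 26.1 m³

Steady-state biomass mass balance: V·X·(1 + k_d·θ_c) = Y·Q·(S₀ − S)·θ_c, so V = 0.699 × 10.6 × (1080 − 7.83) × 20.5 / [3220 × (1 + 0.0457 × 20.5)] = 1.63×10^5 / 6237 = 26.11 m³.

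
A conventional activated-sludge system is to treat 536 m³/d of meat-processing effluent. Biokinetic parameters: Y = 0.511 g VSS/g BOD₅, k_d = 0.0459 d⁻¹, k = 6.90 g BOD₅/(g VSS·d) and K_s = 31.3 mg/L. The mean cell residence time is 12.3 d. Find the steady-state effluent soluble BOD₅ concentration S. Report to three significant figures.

S ≈ 1.17 mg/L

Effluent substrate depends only on kinetics and SRT: S = K_s(1 + k_d θ_c) / [θ_c(Yk − k_d) − 1] = 31.3 × (1 + 0.0459 × 12.3) / [12.3 × (0.511 × 6.90 − 0.0459) − 1] = 48.97 / 41.80 = 1.171 mg/L.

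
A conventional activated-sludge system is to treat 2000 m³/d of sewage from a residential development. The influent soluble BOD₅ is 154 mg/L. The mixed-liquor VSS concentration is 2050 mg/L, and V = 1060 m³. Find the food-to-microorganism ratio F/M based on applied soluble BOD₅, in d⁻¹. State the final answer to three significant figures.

F/M ≈ 0.142 d⁻¹

F/M = applied load / biomass = Q·S₀/(V·X) = 2000 × 154 / (1060 × 2050) = 0.1417 d⁻¹.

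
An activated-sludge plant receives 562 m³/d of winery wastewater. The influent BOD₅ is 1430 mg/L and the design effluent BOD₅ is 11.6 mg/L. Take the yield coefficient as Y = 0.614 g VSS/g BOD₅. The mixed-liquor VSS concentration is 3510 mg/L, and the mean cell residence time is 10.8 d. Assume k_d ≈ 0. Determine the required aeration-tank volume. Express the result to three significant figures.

V·X = Y·Q·ΔS·θ_c gives V = 0.614 × 562 × (1430 − 11.6) × 10.8 / 3510 = 1506 m³.

V ≈ 1510 m³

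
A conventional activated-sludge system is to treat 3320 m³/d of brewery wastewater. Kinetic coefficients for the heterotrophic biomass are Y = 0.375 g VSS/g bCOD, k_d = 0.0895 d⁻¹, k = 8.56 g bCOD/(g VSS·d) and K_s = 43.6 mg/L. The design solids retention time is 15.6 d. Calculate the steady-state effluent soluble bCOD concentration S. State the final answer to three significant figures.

Effluent substrate depends only on kinetics and SRT: S = K_s(1 + k_d θ_c) / [θ_c(Yk − k_d) − 1] = 43.6 × (1 + 0.0895 × 15.6) / [15.6 × (0.375 × 8.56 − 0.0895) − 1] = 104.5 / 47.68 = 2.191 mg/L.

S ≈ 2.19 mg/L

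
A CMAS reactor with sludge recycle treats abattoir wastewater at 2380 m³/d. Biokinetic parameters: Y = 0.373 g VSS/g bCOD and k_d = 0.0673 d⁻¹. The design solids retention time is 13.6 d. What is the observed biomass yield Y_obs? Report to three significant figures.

Y_obs ≈ 0.195 g VSS/g bCOD

The observed yield is Y_obs = Y/(1 + k_d·θ_c) = 0.373 / (1 + 0.0673 × 13.6) = 0.373 / 1.915 = 0.1947 g VSS per g bCOD removed.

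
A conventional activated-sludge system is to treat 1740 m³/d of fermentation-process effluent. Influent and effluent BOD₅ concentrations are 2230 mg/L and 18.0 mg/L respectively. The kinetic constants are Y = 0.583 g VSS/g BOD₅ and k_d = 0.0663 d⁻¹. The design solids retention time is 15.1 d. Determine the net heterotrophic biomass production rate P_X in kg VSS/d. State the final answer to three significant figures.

P_X ≈ 1120 kg VSS/d

Correct the yield for decay: Y_obs = Y/(1 + k_d θ_c) = 0.583 / (1 + 0.0663 × 15.1) = 0.583 / 2.001 = 0.2913.
Mass of BOD₅ removed per day: Q(S₀ − S) = 1740 × 2212 g/m³ = 3849 kg/d.
So the net sludge growth is P_X = 0.2913 × 3849 = 1121 kg VSS/d.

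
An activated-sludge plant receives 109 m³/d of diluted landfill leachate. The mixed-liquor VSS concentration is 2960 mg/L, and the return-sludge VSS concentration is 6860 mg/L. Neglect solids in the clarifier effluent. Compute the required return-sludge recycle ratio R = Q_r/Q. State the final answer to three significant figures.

R = Q_r/Q = X/(X_r − X) = 2960 / (6860 − 2960) = 0.7590.

R ≈ 0.759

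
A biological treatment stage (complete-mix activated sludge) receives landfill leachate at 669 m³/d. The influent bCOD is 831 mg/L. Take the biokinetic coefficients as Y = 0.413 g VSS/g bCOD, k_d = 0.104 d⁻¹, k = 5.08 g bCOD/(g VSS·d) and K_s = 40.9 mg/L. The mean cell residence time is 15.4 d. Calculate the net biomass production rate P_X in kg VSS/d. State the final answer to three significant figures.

Effluent substrate depends only on kinetics and SRT: S = K_s(1 + k_d θ_c) / [θ_c(Yk − k_d) − 1] = 40.9 × (1 + 0.104 × 15.4) / [15.4 × (0.413 × 5.08 − 0.104) − 1] = 106.4 / 29.71 = 3.582 mg/L.
Correct the yield for decay: Y_obs = Y/(1 + k_d θ_c) = 0.413 / (1 + 0.104 × 15.4) = 0.413 / 2.602 = 0.1587.
Q·(S₀ − S) = 669 × (831 − 3.58) × 10⁻³ = 553.5 kg/d removed.
Biomass produced: P_X = Y_obs·Q·ΔS = 0.1587 × 553.5 ≈ 87.87 kg VSS/d.

P_X ≈ 87.9 kg VSS/d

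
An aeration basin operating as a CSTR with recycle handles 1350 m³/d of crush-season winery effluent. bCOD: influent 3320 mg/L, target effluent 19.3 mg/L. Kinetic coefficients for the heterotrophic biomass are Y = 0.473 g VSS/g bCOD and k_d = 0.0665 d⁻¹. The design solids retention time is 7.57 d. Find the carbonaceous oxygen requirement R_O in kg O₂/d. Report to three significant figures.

R_O ≈ 2470 kg O₂/d

Y_obs = Y / (1 + k_d θ_c) = 0.473 / (1 + 0.0665 × 7.57) = 0.473 / 1.503 = 0.3146.
Substrate removed = Q·(S₀ − S) = 1350 m³/d × (3320 − 19.3) g/m³ = 4.46×10^6 g/d = 4456 kg/d.
Biomass synthesised: P_X = Y_obs × 4456 = 1402 kg VSS/d.
R_O = Q·(S₀ − S) − 1.42·P_X = 4456 − 1.42 × 1402 = 2465 kg O₂/d.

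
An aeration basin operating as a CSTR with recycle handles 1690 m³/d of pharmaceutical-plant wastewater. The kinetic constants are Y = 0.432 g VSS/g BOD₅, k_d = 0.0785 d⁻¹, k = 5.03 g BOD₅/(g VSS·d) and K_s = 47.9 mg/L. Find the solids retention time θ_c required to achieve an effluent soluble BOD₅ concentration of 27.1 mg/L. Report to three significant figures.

Specific growth rate at S = 27.1 mg/L: μ = YkS/(K_s+S) = 0.432·5.03·27.1/(47.9+27.1) = 0.7852 d⁻¹.
θ_c = 1/(μ − k_d) = 1/(0.7852 − 0.0785) = 1/0.7067 = 1.415 d.

θ_c ≈ 1.42 d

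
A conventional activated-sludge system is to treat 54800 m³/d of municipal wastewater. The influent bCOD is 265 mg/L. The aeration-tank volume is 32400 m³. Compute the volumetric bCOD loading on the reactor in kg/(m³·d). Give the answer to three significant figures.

Volumetric loading L_v = Q·S₀ / V = 54800 × 265 g/m³ / 32400 m³ = 448.2 g/(m³·d) = 0.4482 kg bCOD/(m³·d).

L_v ≈ 0.448 kg bCOD/(m³·d)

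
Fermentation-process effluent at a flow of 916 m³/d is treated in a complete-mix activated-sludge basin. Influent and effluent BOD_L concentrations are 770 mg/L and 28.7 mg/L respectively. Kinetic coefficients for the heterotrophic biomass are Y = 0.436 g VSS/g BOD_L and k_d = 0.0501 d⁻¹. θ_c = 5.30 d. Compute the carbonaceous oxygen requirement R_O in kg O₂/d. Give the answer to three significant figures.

R_O ≈ 347 kg O₂/d

The observed yield is Y_obs = Y/(1 + k_d·θ_c) = 0.436 / (1 + 0.0501 × 5.30) = 0.436 / 1.266 = 0.3445 g VSS per g BOD_L removed.
ΔS = 770 − 28.7 = 741.3 mg/L, so the substrate removal rate is 916 × 741.3/1000 = 679.0 kg BOD_L/d.
Biomass synthesised: P_X = Y_obs × 679.0 = 233.9 kg VSS/d.
R_O = Q·ΔS − 1.42 P_X = 679.0 − 332.2 = 346.8 kg O₂/d.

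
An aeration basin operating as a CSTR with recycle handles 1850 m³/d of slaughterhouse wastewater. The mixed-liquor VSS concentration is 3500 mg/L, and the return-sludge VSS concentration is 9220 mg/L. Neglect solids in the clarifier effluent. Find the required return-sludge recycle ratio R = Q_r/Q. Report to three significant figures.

Mass balance around the secondary clarifier (neglecting effluent solids): R = X / (X_r − X) = 3500 / (9220 − 3500) = 0.6119.

R ≈ 0.612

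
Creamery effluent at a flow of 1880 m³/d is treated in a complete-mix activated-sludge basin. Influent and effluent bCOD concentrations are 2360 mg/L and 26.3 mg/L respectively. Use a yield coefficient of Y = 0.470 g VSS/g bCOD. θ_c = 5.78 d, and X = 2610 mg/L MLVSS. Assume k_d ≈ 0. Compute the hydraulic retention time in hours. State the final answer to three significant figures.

V·X = Y·Q·ΔS·θ_c gives V = 0.470 × 1880 × (2360 − 26.3) × 5.78 / 2610 = 4567 m³.
τ = V/Q = 4567/1880 = 2.429 d, or 58.30 h.

τ ≈ 58.3 h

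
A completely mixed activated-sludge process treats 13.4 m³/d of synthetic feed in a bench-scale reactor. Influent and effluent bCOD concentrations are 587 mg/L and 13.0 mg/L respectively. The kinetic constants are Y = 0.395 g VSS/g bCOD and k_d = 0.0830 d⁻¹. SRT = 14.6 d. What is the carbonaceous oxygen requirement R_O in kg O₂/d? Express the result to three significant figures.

The observed yield is Y_obs = Y/(1 + k_d·θ_c) = 0.395 / (1 + 0.0830 × 14.6) = 0.395 / 2.212 = 0.1786 g VSS per g bCOD removed.
Mass of bCOD removed per day: Q(S₀ − S) = 13.4 × 574.0 g/m³ = 7.692 kg/d.
Net sludge production P_X = 0.1786 × 7.692 = 1.374 kg VSS/d.
R_O = Q·(S₀ − S) − 1.42·P_X = 7.692 − 1.42 × 1.374 = 5.741 kg O₂/d.

R_O ≈ 5.74 kg O₂/d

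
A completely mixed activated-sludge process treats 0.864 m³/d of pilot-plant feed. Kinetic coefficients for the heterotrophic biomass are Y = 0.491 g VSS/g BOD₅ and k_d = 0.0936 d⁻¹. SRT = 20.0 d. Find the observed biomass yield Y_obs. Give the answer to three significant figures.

Y_obs = Y / (1 + k_d θ_c) = 0.491 / (1 + 0.0936 × 20.0) = 0.491 / 2.872 = 0.1710.

Y_obs ≈ 0.171 g VSS/g BOD₅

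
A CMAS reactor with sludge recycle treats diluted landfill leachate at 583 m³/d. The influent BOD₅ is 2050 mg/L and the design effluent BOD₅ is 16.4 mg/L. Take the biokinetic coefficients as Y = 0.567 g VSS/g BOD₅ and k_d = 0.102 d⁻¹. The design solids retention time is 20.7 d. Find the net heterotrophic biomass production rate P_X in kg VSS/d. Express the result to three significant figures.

Observed yield with endogenous decay: Y_obs = Y / (1 + k_d·θ_c) = 0.567 / (1 + 0.102 × 20.7) = 0.567 / 3.111 = 0.1822 g VSS/g BOD₅.
Substrate removed = Q·(S₀ − S) = 583 m³/d × (2050 − 16.4) g/m³ = 1.19×10^6 g/d = 1186 kg/d.
Biomass produced: P_X = Y_obs·Q·ΔS = 0.1822 × 1186 ≈ 216.1 kg VSS/d.

P_X ≈ 216 kg VSS/d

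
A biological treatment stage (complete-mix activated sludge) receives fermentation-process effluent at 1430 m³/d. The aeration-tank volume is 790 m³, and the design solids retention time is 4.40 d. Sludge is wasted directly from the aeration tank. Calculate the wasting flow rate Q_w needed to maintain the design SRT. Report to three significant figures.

For wasting at MLVSS concentration, Q_w = V/θ_c = 790.0/4.40 = 179.5 m³/d.

Q_w ≈ 180 m³/d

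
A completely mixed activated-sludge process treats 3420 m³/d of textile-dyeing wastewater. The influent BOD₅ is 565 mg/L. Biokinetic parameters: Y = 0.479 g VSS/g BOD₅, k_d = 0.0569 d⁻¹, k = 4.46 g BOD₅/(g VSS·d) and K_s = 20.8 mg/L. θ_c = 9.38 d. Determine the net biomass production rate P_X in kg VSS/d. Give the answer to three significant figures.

For a completely mixed reactor with recycle the Lawrence–McCarty relation gives S = K_s·(1 + k_d·θ_c) / [θ_c·(Y·k − k_d) − 1] = 20.8 × (1 + 0.0569 × 9.38) / [9.38 × (0.479 × 4.46 − 0.0569) − 1] = 31.90 / 18.51 = 1.724 mg/L.
Correct the yield for decay: Y_obs = Y/(1 + k_d θ_c) = 0.479 / (1 + 0.0569 × 9.38) = 0.479 / 1.534 = 0.3123.
Q·(S₀ − S) = 3420 × (565 − 1.72) × 10⁻³ = 1926 kg/d removed.
Net biomass production P_X = Y_obs × Q·(S₀ − S) = 0.3123 × 1926 = 601.6 kg VSS/d.

P_X ≈ 602 kg VSS/d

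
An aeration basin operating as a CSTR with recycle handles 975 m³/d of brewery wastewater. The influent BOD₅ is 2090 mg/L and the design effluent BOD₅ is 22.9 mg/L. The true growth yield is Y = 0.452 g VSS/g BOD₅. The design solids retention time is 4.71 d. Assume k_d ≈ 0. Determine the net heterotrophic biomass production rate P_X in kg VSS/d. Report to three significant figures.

Since k_d ≈ 0, Y_obs = Y = 0.452 g VSS/g BOD₅.
Substrate removed = Q·(S₀ − S) = 975 m³/d × (2090 − 22.9) g/m³ = 2.02×10^6 g/d = 2015 kg/d.
Biomass produced: P_X = Y_obs·Q·ΔS = 0.4520 × 2015 ≈ 911.0 kg VSS/d.

P_X ≈ 911 kg VSS/d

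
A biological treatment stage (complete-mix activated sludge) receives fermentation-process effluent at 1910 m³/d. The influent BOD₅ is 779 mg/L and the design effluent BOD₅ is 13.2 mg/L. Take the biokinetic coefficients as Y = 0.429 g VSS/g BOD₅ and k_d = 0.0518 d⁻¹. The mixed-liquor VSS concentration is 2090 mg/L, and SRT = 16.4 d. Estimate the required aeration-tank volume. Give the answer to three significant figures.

V ≈ 2660 m³

Rearranging the biomass balance for a CMAS with decay, V = Y·Q·ΔS·θ_c / [X·(1+k_d θ_c)] = 0.429 × 1910 × (779 − 13.2) × 16.4 / [2090 × (1 + 0.0518 × 16.4)] = 1.03×10^7 / 3865 = 2662 m³.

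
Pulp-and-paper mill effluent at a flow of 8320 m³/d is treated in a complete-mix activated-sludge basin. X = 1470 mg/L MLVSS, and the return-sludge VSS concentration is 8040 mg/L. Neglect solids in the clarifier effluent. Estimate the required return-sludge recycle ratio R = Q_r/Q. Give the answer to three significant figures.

R ≈ 0.224

Solids balance on the clarifier gives (1+R)X = R·X_r, so R = X/(X_r − X) = 1470 / (8040 − 1470) = 0.2237.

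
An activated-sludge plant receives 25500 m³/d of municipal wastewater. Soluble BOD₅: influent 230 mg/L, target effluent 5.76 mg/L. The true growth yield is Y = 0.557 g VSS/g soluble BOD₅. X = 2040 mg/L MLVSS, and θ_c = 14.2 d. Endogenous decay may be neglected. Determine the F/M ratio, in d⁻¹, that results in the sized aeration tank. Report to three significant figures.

F/M ≈ 0.130 d⁻¹

Biomass mass balance (decay neglected): V·X = Y·Q·(S₀ − S)·θ_c, so V = 0.557 × 25500 × (230 − 5.76) × 14.2 / 2040 = 22170 m³.
F/M = applied load / biomass = Q·S₀/(V·X) = 25500 × 230 / (22170 × 2040) = 0.1297 d⁻¹.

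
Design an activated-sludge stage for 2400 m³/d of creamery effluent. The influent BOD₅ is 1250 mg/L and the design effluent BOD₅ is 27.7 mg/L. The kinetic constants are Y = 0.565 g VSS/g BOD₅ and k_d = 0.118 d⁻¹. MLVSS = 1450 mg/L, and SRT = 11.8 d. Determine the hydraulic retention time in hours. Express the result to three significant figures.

τ ≈ 56.4 h

From the SRT design equation V = Y Q (S₀−S) θ_c / [X (1 + k_d θ_c)] = 0.565 × 2400 × (1250 − 27.7) × 11.8 / [1450 × (1 + 0.118 × 11.8)] = 1.96×10^7 / 3469 = 5638 m³.
τ = V/Q = 5638/2400 = 2.349 d, or 56.38 h.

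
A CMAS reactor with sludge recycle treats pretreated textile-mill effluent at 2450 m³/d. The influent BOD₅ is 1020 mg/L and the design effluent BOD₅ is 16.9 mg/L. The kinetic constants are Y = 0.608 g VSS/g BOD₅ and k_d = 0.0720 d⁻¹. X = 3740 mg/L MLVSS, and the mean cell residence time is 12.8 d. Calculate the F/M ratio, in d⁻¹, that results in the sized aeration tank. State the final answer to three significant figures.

F/M ≈ 0.251 d⁻¹

From the SRT design equation V = Y Q (S₀−S) θ_c / [X (1 + k_d θ_c)] = 0.608 × 2450 × (1020 − 16.9) × 12.8 / [3740 × (1 + 0.0720 × 12.8)] = 1.91×10^7 / 7187 = 2661 m³.
F/M = Q·S₀ / (V·X) = 2450 × 1020 / (2661 × 3740) = 0.2511 g BOD₅·(g VSS·d)⁻¹.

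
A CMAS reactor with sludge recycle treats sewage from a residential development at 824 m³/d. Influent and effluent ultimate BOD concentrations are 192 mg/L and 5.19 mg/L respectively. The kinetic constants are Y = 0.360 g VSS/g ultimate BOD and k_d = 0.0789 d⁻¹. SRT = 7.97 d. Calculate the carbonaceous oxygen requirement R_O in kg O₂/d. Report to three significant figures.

R_O ≈ 106 kg O₂/d

The observed yield is Y_obs = Y/(1 + k_d·θ_c) = 0.360 / (1 + 0.0789 × 7.97) = 0.360 / 1.629 = 0.2210 g VSS per g ultimate BOD removed.
Substrate removed = Q·(S₀ − S) = 824 m³/d × (192 − 5.19) g/m³ = 1.54×10^5 g/d = 153.9 kg/d.
Biomass synthesised: P_X = Y_obs × 153.9 = 34.02 kg VSS/d.
Carbonaceous O₂ demand = substrate oxidised − cell-mass equivalent = 153.9 − 1.42 × 34.02 = 105.6 kg O₂/d.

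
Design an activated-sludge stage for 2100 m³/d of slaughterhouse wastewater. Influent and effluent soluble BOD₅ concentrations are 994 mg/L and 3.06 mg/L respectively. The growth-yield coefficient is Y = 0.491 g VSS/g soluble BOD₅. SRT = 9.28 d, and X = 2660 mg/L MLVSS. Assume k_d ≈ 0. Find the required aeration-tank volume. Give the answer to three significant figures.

V ≈ 3560 m³

With k_d = 0 the design equation reduces to V = Y Q (S₀−S) θ_c / X = 0.491 × 2100 × (994 − 3.06) × 9.28 / 2660 = 3565 m³.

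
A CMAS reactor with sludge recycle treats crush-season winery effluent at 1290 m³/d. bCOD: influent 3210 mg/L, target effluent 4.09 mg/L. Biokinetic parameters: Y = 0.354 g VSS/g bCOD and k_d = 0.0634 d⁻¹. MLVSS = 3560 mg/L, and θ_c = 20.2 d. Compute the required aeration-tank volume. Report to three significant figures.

V ≈ 3640 m³

Steady-state biomass mass balance: V·X·(1 + k_d·θ_c) = Y·Q·(S₀ − S)·θ_c, so V = 0.354 × 1290 × (3210 − 4.09) × 20.2 / [3560 × (1 + 0.0634 × 20.2)] = 2.96×10^7 / 8119 = 3642 m³.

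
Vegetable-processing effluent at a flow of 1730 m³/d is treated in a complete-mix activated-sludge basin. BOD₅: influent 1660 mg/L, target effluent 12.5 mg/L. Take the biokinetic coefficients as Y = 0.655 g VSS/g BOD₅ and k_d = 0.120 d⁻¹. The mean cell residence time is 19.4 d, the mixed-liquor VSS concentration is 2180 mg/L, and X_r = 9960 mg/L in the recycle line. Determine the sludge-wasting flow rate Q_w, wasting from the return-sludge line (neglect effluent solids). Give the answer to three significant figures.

Rearranging the biomass balance for a CMAS with decay, V = Y·Q·ΔS·θ_c / [X·(1+k_d θ_c)] = 0.655 × 1730 × (1660 − 12.5) × 19.4 / [2180 × (1 + 0.120 × 19.4)] = 3.62×10^7 / 7255 = 4992 m³.
Q_w = (V·X)/(θ_c X_r) = 4992 × 2180 / (19.4 × 9960) = 56.32 m³/d.

Q_w ≈ 56.3 m³/d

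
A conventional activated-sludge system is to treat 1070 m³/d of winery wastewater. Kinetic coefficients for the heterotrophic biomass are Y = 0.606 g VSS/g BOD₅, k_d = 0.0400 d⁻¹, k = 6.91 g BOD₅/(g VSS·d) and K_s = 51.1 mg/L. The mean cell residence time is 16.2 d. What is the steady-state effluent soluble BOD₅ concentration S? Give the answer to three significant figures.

From the Monod/SRT balance for a CMAS, S = K_s·(1+k_d θ_c)/[θ_c·(Y k − k_d) − 1] = 51.1 × (1 + 0.0400 × 16.2) / [16.2 × (0.606 × 6.91 − 0.0400) − 1] = 84.21 / 66.19 = 1.272 mg/L.

S ≈ 1.27 mg/L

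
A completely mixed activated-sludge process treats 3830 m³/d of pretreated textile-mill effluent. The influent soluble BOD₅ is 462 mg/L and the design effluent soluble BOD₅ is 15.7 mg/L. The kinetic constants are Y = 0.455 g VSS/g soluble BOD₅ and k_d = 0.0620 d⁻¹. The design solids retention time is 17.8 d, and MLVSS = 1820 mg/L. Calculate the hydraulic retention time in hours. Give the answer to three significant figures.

From the SRT design equation V = Y Q (S₀−S) θ_c / [X (1 + k_d θ_c)] = 0.455 × 3830 × (462 − 15.7) × 17.8 / [1820 × (1 + 0.0620 × 17.8)] = 1.38×10^7 / 3829 = 3616 m³.
HRT = V/Q = 3616 m³ / 3830 m³·d⁻¹ = 0.9441 d × 24 = 22.66 h.

τ ≈ 22.7 h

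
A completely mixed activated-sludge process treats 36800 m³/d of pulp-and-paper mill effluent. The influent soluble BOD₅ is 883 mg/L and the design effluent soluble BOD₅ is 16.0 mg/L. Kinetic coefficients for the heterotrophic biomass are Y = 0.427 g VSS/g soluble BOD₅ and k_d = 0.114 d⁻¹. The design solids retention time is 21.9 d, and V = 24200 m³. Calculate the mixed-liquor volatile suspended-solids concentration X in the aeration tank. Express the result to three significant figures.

X ≈ 3530 mg/L

Solving the biomass balance for X: X = Y Q (S₀−S) θ_c / [V (1+k_d θ_c)] = 0.427 × 36800 × (883 − 16.0) × 21.9 / [24200 × (1 + 0.114 × 21.9)] = 3526 mg/L.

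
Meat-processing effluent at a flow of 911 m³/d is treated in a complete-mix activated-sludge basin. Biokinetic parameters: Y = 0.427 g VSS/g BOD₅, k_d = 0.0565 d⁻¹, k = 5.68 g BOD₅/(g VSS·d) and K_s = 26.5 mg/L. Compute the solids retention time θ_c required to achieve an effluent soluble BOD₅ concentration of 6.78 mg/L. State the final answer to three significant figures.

θ_c ≈ 2.29 d

At the target effluent, Y k S/(K_s+S) = 0.427×5.68×6.78/33.28 = 0.4941 d⁻¹.
1/θ_c = 0.4941 − 0.0565 = 0.4376 d⁻¹, so θ_c = 2.285 d.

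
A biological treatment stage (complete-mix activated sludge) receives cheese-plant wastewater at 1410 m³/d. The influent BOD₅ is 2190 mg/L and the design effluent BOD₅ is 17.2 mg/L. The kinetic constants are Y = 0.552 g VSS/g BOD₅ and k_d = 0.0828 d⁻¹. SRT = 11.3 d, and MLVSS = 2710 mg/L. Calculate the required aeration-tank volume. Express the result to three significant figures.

From the SRT design equation V = Y Q (S₀−S) θ_c / [X (1 + k_d θ_c)] = 0.552 × 1410 × (2190 − 17.2) × 11.3 / [2710 × (1 + 0.0828 × 11.3)] = 1.91×10^7 / 5246 = 3643 m³.

V ≈ 3640 m³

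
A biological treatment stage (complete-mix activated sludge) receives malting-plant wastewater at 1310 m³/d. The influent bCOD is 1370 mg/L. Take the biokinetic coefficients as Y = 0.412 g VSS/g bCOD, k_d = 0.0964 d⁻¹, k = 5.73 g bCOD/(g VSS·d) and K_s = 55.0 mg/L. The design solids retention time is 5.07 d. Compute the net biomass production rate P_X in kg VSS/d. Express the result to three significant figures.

For a completely mixed reactor with recycle the Lawrence–McCarty relation gives S = K_s·(1 + k_d·θ_c) / [θ_c·(Y·k − k_d) − 1] = 55.0 × (1 + 0.0964 × 5.07) / [5.07 × (0.412 × 5.73 − 0.0964) − 1] = 81.88 / 10.48 = 7.813 mg/L.
Y_obs = Y / (1 + k_d θ_c) = 0.412 / (1 + 0.0964 × 5.07) = 0.412 / 1.489 = 0.2767.
Q·(S₀ − S) = 1310 × (1370 − 7.81) × 10⁻³ = 1784 kg/d removed.
P_X = Y_obs · Q(S₀ − S) = 0.2767 × 1784 = 493.8 kg VSS/d.

P_X ≈ 494 kg VSS/d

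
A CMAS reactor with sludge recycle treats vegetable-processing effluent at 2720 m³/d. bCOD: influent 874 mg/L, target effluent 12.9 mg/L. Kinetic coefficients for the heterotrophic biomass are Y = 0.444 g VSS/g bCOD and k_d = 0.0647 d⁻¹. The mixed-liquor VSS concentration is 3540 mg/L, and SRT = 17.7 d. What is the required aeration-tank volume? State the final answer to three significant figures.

V ≈ 2420 m³

From the SRT design equation V = Y Q (S₀−S) θ_c / [X (1 + k_d θ_c)] = 0.444 × 2720 × (874 − 12.9) × 17.7 / [3540 × (1 + 0.0647 × 17.7)] = 1.84×10^7 / 7594 = 2424 m³.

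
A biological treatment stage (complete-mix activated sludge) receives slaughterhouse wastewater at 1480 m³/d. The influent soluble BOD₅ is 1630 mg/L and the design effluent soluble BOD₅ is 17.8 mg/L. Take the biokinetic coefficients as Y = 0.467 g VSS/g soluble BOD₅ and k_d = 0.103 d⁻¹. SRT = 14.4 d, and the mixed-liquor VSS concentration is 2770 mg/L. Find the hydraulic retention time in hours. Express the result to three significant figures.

Rearranging the biomass balance for a CMAS with decay, V = Y·Q·ΔS·θ_c / [X·(1+k_d θ_c)] = 0.467 × 1480 × (1630 − 17.8) × 14.4 / [2770 × (1 + 0.103 × 14.4)] = 1.6×10^7 / 6878 = 2333 m³.
Hydraulic retention time τ = V/Q = 2333 / 1480 = 1.576 d = 37.83 h.

τ ≈ 37.8 h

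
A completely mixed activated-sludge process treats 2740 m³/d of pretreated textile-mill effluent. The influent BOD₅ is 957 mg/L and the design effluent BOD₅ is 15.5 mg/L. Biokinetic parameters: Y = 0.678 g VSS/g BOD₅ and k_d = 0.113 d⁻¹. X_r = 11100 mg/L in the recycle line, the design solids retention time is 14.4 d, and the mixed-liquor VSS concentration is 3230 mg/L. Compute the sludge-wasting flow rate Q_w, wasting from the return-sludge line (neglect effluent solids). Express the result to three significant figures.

Rearranging the biomass balance for a CMAS with decay, V = Y·Q·ΔS·θ_c / [X·(1+k_d θ_c)] = 0.678 × 2740 × (957 − 15.5) × 14.4 / [3230 × (1 + 0.113 × 14.4)] = 2.52×10^7 / 8486 = 2968 m³.
Wasting from the return line (neglecting effluent solids): Q_w = V·X / (θ_c·X_r) = 2968 × 3230 / (14.4 × 11100) = 59.98 m³/d.

Q_w ≈ 60.0 m³/d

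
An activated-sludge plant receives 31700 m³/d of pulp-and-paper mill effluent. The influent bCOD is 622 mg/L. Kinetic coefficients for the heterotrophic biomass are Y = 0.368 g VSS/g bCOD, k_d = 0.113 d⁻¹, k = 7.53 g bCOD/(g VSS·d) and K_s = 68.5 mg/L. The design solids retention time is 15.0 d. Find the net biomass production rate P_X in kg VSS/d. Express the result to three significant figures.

For a completely mixed reactor with recycle the Lawrence–McCarty relation gives S = K_s·(1 + k_d·θ_c) / [θ_c·(Y·k − k_d) − 1] = 68.5 × (1 + 0.113 × 15.0) / [15.0 × (0.368 × 7.53 − 0.113) − 1] = 184.6 / 38.87 = 4.749 mg/L.
The observed yield is Y_obs = Y/(1 + k_d·θ_c) = 0.368 / (1 + 0.113 × 15.0) = 0.368 / 2.695 = 0.1365 g VSS per g bCOD removed.
ΔS = 622 − 4.75 = 617.2 mg/L, so the substrate removal rate is 31700 × 617.2/1000 = 19567 kg bCOD/d.
So the net sludge growth is P_X = 0.1365 × 19567 = 2672 kg VSS/d.

P_X ≈ 2670 kg VSS/d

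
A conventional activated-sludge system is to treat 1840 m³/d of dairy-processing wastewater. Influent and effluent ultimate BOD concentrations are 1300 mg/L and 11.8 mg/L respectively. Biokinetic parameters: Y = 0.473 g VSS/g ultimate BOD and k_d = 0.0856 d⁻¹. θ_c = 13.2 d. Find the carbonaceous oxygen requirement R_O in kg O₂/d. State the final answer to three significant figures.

R_O ≈ 1620 kg O₂/d

Y_obs = Y / (1 + k_d θ_c) = 0.473 / (1 + 0.0856 × 13.2) = 0.473 / 2.130 = 0.2221.
Q·(S₀ − S) = 1840 × (1300 − 11.8) × 10⁻³ = 2370 kg/d removed.
Biomass synthesised: P_X = Y_obs × 2370 = 526.4 kg VSS/d.
Carbonaceous O₂ demand = substrate oxidised − cell-mass equivalent = 2370 − 1.42 × 526.4 = 1623 kg O₂/d.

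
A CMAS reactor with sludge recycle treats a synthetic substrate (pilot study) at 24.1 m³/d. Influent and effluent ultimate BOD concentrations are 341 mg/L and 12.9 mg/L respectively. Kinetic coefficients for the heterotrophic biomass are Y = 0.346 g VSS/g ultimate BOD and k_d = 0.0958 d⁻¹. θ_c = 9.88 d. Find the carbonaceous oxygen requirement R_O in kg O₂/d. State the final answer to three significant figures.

R_O ≈ 5.91 kg O₂/d

The observed yield is Y_obs = Y/(1 + k_d·θ_c) = 0.346 / (1 + 0.0958 × 9.88) = 0.346 / 1.947 = 0.1778 g VSS per g ultimate BOD removed.
Q·(S₀ − S) = 24.1 × (341 − 12.9) × 10⁻³ = 7.907 kg/d removed.
Net sludge production P_X = 0.1778 × 7.907 = 1.406 kg VSS/d.
Carbonaceous O₂ demand = substrate oxidised − cell-mass equivalent = 7.907 − 1.42 × 1.406 = 5.911 kg O₂/d.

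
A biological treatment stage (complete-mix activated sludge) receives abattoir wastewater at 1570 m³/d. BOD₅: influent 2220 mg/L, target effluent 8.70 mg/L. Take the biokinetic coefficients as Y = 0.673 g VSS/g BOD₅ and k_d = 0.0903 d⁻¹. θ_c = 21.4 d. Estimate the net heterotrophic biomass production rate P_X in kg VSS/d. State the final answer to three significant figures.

Correct the yield for decay: Y_obs = Y/(1 + k_d θ_c) = 0.673 / (1 + 0.0903 × 21.4) = 0.673 / 2.932 = 0.2295.
Q·(S₀ − S) = 1570 × (2220 − 8.70) × 10⁻³ = 3472 kg/d removed.
P_X = Y_obs · Q(S₀ − S) = 0.2295 × 3472 = 796.8 kg VSS/d.

P_X ≈ 797 kg VSS/d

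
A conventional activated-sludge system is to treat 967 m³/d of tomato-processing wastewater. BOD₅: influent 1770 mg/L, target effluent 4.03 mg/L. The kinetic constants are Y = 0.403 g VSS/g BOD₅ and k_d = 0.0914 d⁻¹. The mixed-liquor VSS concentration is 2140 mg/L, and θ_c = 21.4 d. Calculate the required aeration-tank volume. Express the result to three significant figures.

V ≈ 2330 m³

From the SRT design equation V = Y Q (S₀−S) θ_c / [X (1 + k_d θ_c)] = 0.403 × 967 × (1770 − 4.03) × 21.4 / [2140 × (1 + 0.0914 × 21.4)] = 1.47×10^7 / 6326 = 2328 m³.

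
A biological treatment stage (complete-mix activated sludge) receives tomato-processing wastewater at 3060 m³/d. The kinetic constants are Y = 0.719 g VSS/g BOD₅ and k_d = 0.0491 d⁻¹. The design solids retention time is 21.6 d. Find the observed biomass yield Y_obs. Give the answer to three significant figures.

Y_obs ≈ 0.349 g VSS/g BOD₅

Correct the yield for decay: Y_obs = Y/(1 + k_d θ_c) = 0.719 / (1 + 0.0491 × 21.6) = 0.719 / 2.061 = 0.3489.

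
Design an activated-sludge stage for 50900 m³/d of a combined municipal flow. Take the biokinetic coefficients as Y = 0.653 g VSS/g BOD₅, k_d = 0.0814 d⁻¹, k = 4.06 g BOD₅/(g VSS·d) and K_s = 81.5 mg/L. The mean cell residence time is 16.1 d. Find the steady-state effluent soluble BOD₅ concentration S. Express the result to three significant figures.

From the Monod/SRT balance for a CMAS, S = K_s·(1+k_d θ_c)/[θ_c·(Y k − k_d) − 1] = 81.5 × (1 + 0.0814 × 16.1) / [16.1 × (0.653 × 4.06 − 0.0814) − 1] = 188.3 / 40.37 = 4.664 mg/L.

S ≈ 4.66 mg/L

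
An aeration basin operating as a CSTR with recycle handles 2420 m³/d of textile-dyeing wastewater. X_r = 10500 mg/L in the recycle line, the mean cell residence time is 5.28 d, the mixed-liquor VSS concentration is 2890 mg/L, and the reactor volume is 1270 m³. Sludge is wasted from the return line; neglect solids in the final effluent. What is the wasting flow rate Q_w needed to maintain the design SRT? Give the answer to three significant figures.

Q_w ≈ 66.2 m³/d

Q_w = (V·X)/(θ_c X_r) = 1270 × 2890 / (5.28 × 10500) = 66.20 m³/d.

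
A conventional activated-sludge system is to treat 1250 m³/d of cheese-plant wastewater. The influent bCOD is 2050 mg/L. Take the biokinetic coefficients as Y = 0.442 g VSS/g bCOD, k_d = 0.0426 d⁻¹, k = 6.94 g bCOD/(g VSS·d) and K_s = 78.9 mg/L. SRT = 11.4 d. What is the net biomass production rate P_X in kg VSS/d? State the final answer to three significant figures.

P_X ≈ 761 kg VSS/d

For a completely mixed reactor with recycle the Lawrence–McCarty relation gives S = K_s·(1 + k_d·θ_c) / [θ_c·(Y·k − k_d) − 1] = 78.9 × (1 + 0.0426 × 11.4) / [11.4 × (0.442 × 6.94 − 0.0426) − 1] = 117.2 / 33.48 = 3.501 mg/L.
Observed yield with endogenous decay: Y_obs = Y / (1 + k_d·θ_c) = 0.442 / (1 + 0.0426 × 11.4) = 0.442 / 1.486 = 0.2975 g VSS/g bCOD.
Substrate removed = Q·(S₀ − S) = 1250 m³/d × (2050 − 3.50) g/m³ = 2.56×10^6 g/d = 2558 kg/d.
Biomass produced: P_X = Y_obs·Q·ΔS = 0.2975 × 2558 ≈ 761.1 kg VSS/d.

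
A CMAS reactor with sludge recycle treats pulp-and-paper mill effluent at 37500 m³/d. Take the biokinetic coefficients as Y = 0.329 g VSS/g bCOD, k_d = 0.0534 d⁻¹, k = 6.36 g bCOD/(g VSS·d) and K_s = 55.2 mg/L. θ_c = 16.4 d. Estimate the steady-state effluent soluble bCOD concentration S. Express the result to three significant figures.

S ≈ 3.19 mg/L

Effluent substrate depends only on kinetics and SRT: S = K_s(1 + k_d θ_c) / [θ_c(Yk − k_d) − 1] = 55.2 × (1 + 0.0534 × 16.4) / [16.4 × (0.329 × 6.36 − 0.0534) − 1] = 103.5 / 32.44 = 3.192 mg/L.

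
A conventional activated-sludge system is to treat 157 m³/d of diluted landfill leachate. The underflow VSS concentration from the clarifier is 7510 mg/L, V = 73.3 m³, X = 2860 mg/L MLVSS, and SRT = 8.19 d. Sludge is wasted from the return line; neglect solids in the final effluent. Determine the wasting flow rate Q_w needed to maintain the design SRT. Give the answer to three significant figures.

θ_c = V·X/(Q_w·X_r) when wasting from the recycle, so Q_w = V·X/(θ_c·X_r) = 73.30 × 2860 / (8.19 × 7510) = 3.408 m³/d.

Q_w ≈ 3.41 m³/d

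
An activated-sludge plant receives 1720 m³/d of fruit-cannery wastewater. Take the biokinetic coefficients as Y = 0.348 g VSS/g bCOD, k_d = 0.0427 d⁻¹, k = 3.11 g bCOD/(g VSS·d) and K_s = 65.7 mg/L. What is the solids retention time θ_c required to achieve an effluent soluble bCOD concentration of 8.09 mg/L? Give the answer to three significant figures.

θ_c ≈ 13.2 d

At the target effluent, Y k S/(K_s+S) = 0.348×3.11×8.09/73.79 = 0.1187 d⁻¹.
θ_c = 1/(μ − k_d) = 1/(0.1187 − 0.0427) = 1/0.07596 = 13.17 d.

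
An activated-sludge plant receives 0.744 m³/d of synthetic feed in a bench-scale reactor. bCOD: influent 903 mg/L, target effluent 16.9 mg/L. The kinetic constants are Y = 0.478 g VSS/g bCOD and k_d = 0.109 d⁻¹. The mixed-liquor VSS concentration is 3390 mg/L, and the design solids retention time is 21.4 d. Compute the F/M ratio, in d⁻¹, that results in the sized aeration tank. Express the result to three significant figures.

From the SRT design equation V = Y Q (S₀−S) θ_c / [X (1 + k_d θ_c)] = 0.478 × 0.744 × (903 − 16.9) × 21.4 / [3390 × (1 + 0.109 × 21.4)] = 6.74×10^3 / 11298 = 0.5969 m³.
F/M = Q·S₀ / (V·X) = 0.744 × 903 / (0.5969 × 3390) = 0.3320 g bCOD·(g VSS·d)⁻¹.

F/M ≈ 0.332 d⁻¹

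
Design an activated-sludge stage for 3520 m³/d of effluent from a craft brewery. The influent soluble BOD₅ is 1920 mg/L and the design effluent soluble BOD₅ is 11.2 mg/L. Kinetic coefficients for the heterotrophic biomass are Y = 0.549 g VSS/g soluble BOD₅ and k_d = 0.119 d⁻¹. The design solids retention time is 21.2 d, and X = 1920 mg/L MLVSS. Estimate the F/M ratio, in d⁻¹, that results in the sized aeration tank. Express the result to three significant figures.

Steady-state biomass mass balance: V·X·(1 + k_d·θ_c) = Y·Q·(S₀ − S)·θ_c, so V = 0.549 × 3520 × (1920 − 11.2) × 21.2 / [1920 × (1 + 0.119 × 21.2)] = 7.82×10^7 / 6764 = 11562 m³.
F/M = Q·S₀ / (V·X) = 3520 × 1920 / (11562 × 1920) = 0.3045 g soluble BOD₅·(g VSS·d)⁻¹.

F/M ≈ 0.304 d⁻¹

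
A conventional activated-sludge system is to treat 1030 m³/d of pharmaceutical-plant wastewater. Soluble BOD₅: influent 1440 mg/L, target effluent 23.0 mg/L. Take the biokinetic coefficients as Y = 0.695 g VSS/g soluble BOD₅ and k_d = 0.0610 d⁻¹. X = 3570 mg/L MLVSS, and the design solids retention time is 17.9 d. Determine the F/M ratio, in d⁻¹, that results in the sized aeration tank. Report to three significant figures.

From the SRT design equation V = Y Q (S₀−S) θ_c / [X (1 + k_d θ_c)] = 0.695 × 1030 × (1440 − 23.0) × 17.9 / [3570 × (1 + 0.0610 × 17.9)] = 1.82×10^7 / 7468 = 2431 m³.
F/M = Q·S₀ / (V·X) = 1030 × 1440 / (2431 × 3570) = 0.1709 g soluble BOD₅·(g VSS·d)⁻¹.

F/M ≈ 0.171 d⁻¹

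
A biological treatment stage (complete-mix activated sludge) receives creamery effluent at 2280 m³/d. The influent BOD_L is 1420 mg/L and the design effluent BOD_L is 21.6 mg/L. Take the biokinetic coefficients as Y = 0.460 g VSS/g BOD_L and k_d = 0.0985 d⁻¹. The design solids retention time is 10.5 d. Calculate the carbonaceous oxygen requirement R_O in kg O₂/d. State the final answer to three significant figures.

R_O ≈ 2160 kg O₂/d

The observed yield is Y_obs = Y/(1 + k_d·θ_c) = 0.460 / (1 + 0.0985 × 10.5) = 0.460 / 2.034 = 0.2261 g VSS per g BOD_L removed.
Q·(S₀ − S) = 2280 × (1420 − 21.6) × 10⁻³ = 3188 kg/d removed.
P_X = Y_obs·Q·(S₀ − S) = 0.2261 × 3188 = 721.0 kg VSS/d.
Carbonaceous O₂ demand = substrate oxidised − cell-mass equivalent = 3188 − 1.42 × 721.0 = 2165 kg O₂/d.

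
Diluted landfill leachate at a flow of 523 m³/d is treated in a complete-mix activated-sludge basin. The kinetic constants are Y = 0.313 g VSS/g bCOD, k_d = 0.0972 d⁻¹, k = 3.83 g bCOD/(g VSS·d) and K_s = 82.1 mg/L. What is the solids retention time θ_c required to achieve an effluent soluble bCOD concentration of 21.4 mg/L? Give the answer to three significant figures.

θ_c ≈ 6.64 d

At the target effluent, Y k S/(K_s+S) = 0.313×3.83×21.4/103.5 = 0.2479 d⁻¹.
Then 1/θ_c = μ − k_d = 0.2479 − 0.0972 = 0.1507 d⁻¹, giving θ_c = 6.637 d.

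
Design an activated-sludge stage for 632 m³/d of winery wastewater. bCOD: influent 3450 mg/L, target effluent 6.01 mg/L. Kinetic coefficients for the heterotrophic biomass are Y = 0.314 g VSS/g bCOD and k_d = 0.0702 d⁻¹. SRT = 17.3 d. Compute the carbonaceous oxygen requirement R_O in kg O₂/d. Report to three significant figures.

Y_obs = Y / (1 + k_d θ_c) = 0.314 / (1 + 0.0702 × 17.3) = 0.314 / 2.214 = 0.1418.
Mass of bCOD removed per day: Q(S₀ − S) = 632 × 3444 g/m³ = 2177 kg/d.
P_X = Y_obs·Q·(S₀ − S) = 0.1418 × 2177 = 308.6 kg VSS/d.
R_O = Q·(S₀ − S) − 1.42·P_X = 2177 − 1.42 × 308.6 = 1738 kg O₂/d.

R_O ≈ 1740 kg O₂/d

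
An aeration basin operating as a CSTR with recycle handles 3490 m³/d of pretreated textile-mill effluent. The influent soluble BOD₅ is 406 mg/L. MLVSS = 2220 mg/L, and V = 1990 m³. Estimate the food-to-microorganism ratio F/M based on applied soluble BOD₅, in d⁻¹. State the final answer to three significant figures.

Food-to-microorganism ratio F/M = Q S₀ / (V X) = 3490 × 406 / (1990 × 2220) = 0.3207 d⁻¹.

F/M ≈ 0.321 d⁻¹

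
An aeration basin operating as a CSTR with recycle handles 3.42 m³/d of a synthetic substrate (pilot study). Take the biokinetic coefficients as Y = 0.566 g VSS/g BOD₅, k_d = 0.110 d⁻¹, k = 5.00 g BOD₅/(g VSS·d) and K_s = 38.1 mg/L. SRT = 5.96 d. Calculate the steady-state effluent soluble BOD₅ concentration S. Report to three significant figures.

S ≈ 4.15 mg/L

Effluent substrate depends only on kinetics and SRT: S = K_s(1 + k_d θ_c) / [θ_c(Yk − k_d) − 1] = 38.1 × (1 + 0.110 × 5.96) / [5.96 × (0.566 × 5.00 − 0.110) − 1] = 63.08 / 15.21 = 4.147 mg/L.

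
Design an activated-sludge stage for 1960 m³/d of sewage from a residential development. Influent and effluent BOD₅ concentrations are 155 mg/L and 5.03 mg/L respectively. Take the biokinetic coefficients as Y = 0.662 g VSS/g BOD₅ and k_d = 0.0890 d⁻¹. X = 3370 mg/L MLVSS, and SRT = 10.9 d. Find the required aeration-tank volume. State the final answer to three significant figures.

V ≈ 319 m³

Rearranging the biomass balance for a CMAS with decay, V = Y·Q·ΔS·θ_c / [X·(1+k_d θ_c)] = 0.662 × 1960 × (155 − 5.03) × 10.9 / [3370 × (1 + 0.0890 × 10.9)] = 2.12×10^6 / 6639 = 319.5 m³.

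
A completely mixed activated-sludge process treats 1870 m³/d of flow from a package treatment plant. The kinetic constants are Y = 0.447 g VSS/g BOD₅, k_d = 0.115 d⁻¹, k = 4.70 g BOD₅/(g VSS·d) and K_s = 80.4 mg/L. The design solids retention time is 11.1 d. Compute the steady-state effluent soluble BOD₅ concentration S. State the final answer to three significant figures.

From the Monod/SRT balance for a CMAS, S = K_s·(1+k_d θ_c)/[θ_c·(Y k − k_d) − 1] = 80.4 × (1 + 0.115 × 11.1) / [11.1 × (0.447 × 4.70 − 0.115) − 1] = 183.0 / 21.04 = 8.698 mg/L.

S ≈ 8.70 mg/L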